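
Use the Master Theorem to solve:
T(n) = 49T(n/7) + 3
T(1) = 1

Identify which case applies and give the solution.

a=49, b=7, f(n)=3. log_7(49) = 2. Since c=0 < 2, Case 1 applies: T(n) = Θ(n^log_b(a)) = O(n^2).

Answer: O(n^2) - Case 1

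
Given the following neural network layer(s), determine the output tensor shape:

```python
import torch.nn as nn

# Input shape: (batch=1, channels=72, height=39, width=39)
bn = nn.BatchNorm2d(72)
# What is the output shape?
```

Input: (1, 72, 39, 39) -> Output: (1, 72, 39, 39)

Answer: (1, 72, 39, 39)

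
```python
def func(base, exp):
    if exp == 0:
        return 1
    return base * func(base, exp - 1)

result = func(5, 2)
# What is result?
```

func(5, 2) = 5 * 5 = 25

Answer: 25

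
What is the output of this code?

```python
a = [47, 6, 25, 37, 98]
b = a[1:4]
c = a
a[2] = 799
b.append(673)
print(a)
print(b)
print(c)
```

Key concept: slice vs alias.
Step by step:
`a = [47, 6, 25, 37, 98]` → a = [47, 6, 25, 37, 98]
`b = a[1:4]` → b = [6, 25, 37]
`c = a` → c = [47, 6, 25, 37, 98] (same object as a)
`a[2] = 799` → a = [47, 6, 799, 37, 98] (same object as c); c = [47, 6, 799, 37, 98] (same object as a)
`b.append(673)` → b = [6, 25, 37, 673]
`print(a)` → prints [47, 6, 799, 37, 98]
`print(b)` → prints [6, 25, 37, 673]
`print(c)` → prints [47, 6, 799, 37, 98]

Answer:
[47, 6, 799, 37, 98]
[6, 25, 37, 673]
[47, 6, 799, 37, 98]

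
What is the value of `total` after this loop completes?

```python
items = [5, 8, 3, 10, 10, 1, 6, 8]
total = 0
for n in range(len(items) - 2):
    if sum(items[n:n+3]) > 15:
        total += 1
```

Count windows with sum > 15
`total` takes the values: 0 → 1 → 2 → 3 → 4 → 5

Answer: 5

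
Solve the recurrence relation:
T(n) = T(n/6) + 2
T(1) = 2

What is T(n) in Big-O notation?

Each step divides n by 6 and adds 2. After log_6(n) steps we reach T(1)=2. So T(n) = 2·log_6(n) + 2 = O(log n).

Answer: O(log n)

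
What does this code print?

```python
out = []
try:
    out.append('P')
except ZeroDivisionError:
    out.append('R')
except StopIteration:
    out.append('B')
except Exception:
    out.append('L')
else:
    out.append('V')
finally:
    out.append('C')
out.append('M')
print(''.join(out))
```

Execution trace: 'P' (try body, no exception) → 'V' (else) → 'C' (finally) → 'M' (after the try/except). Output: PVCM

Answer: PVCM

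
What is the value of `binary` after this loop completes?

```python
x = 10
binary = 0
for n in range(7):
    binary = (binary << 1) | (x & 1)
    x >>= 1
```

Reverse lowest 7 bits of 10
`binary` takes the values: 0 → 1 → 2 → 5 → 10 → 20 → 40

Answer: 40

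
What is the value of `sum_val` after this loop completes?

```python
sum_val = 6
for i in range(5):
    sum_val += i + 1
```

Start at 6, add 1 to 5 = 21
`sum_val` takes the values: 6 → 7 → 9 → 12 → 16 → 21

Answer: 21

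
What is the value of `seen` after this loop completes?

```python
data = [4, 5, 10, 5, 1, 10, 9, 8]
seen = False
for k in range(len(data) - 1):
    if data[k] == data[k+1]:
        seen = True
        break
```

Check consecutive duplicates in [4, 5, 10, 5, 1, 10, 9, 8]
`seen` takes the values: False

Answer: False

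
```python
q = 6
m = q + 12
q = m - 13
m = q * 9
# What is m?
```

Trace:
`q = 6` → q = 6
`m = q + 12` → m = 18
`q = m - 13` → q = 5
`m = q * 9` → m = 45
So m = 45

Answer: 45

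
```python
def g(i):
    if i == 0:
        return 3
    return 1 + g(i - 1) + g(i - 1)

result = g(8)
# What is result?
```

g(i) = 1 + 2·g(i-1), g(0)=3. Closed form: (3+1)·2^8 - 1 = 1023.

Answer: 1023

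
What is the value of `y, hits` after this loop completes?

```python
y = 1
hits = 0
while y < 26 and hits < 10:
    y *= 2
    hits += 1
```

Double until >= 26 or 10 iterations
`y, hits` takes the values: (1, 0) → (2, 0) → (2, 1) → (4, 1) → (4, 2) → (8, 2) → (8, 3) → (16, 3) → (16, 4) → (32, 4) → (32, 5)

Answer: 32, 5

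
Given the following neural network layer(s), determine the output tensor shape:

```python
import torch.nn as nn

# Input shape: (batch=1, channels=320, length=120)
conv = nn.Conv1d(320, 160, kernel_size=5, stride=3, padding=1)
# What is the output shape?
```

Input: (1, 320, 120) -> Output: (1, 160, 40)

Answer: (1, 160, 40)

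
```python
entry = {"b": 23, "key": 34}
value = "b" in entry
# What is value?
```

Trace:
`entry = {"b": 23, "key": 34}` → entry = {'b': 23, 'key': 34}
`value = "b" in entry` → value = True
So value = True

Answer: True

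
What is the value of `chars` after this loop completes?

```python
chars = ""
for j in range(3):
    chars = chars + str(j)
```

Concatenate digits 0 to 2
`chars` takes the values: "" → "0" → "01" → "012"

Answer: "012"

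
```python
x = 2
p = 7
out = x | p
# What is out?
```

Trace:
`x = 2` → x = 2
`p = 7` → p = 7
`out = x | p` → out = 7
So out = 7

Answer: 7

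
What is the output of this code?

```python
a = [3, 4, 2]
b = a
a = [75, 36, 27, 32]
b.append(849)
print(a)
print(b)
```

Key concept: rebinding vs mutation: a is rebound to a new list, b still points at the original.
Step by step:
`a = [3, 4, 2]` → a = [3, 4, 2]
`b = a` → b = [3, 4, 2] (same object as a)
`a = [75, 36, 27, 32]` → a = [75, 36, 27, 32]
`b.append(849)` → b = [3, 4, 2, 849]
`print(a)` → prints [75, 36, 27, 32]
`print(b)` → prints [3, 4, 2, 849]

Answer:
[75, 36, 27, 32]
[3, 4, 2, 849]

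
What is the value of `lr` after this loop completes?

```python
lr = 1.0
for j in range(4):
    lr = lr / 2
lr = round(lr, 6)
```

Halving LR 4 times: 1 / 2^4
`lr` takes the values: 1.0 → 0.5 → 0.25 → 0.125 → 0.0625

Answer: 0.0625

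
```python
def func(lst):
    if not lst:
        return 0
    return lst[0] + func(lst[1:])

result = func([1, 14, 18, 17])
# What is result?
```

1 + 14 + 18 + 17 + 0 = 50

Answer: 50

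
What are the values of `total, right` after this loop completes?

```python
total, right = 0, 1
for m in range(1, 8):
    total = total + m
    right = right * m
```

Sum and factorial of 1 to 7
`total, right` takes the values: (0, 1) → (1, 1) → (3, 1) → (3, 2) → (6, 2) → (6, 6) → (10, 6) → (10, 24) → (15, 24) → (15, 120) → (21, 120) → (21, 720) → (28, 720) → (28, 5040)

Answer: 28, 5040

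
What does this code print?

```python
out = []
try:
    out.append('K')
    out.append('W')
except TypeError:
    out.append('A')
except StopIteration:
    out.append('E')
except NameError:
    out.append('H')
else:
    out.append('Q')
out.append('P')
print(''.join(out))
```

Execution trace: 'K' (try body) → 'W' (try body, no exception) → 'Q' (else) → 'P' (after the try/except). Output: KWQP

Answer: KWQP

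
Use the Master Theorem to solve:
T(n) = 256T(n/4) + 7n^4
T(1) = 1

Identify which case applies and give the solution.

a=256, b=4, f(n)=7n^4. log_4(256) = 4. Since c=4 = 4, Case 2 applies: T(n) = Θ(n^log_b(a) · log n) = O(n^4 log n).

Answer: O(n^4 log n) - Case 2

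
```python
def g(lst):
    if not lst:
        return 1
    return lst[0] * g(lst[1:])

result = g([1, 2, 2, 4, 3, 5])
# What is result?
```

Product over [1, 2, 2, 4, 3, 5] = 1 * 2 * 2 * 4 * 3 * 5 = 240

Answer: 240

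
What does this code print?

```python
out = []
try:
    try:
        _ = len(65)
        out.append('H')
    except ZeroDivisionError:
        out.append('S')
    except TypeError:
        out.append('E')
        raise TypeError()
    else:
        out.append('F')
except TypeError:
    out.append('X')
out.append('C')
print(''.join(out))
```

Execution trace: 'E' (inner except TypeError) → 'X' (outer except TypeError) → 'C' (after the try/except). Output: EXC

Answer: EXC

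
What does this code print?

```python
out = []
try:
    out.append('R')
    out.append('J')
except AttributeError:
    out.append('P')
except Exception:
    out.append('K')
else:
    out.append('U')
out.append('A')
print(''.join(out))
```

Execution trace: 'R' (try body) → 'J' (try body, no exception) → 'U' (else) → 'A' (after the try/except). Output: RJUA

Answer: RJUA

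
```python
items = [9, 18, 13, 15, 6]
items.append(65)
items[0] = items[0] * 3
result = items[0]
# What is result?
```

Trace:
`items = [9, 18, 13, 15, 6]` → items = [9, 18, 13, 15, 6]
`items.append(65)` → items = [9, 18, 13, 15, 6, 65]
`items[0] = items[0] * 3` → items = [27, 18, 13, 15, 6, 65]
`result = items[0]` → result = 27
So result = 27

Answer: 27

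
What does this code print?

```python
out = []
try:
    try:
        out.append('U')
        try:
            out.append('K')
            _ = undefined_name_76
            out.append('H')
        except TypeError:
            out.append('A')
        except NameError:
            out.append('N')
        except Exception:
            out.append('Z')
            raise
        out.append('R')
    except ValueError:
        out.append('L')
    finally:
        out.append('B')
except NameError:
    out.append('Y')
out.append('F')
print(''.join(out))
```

Execution trace: 'U' (try body) → 'K' (inner try body) → 'N' (inner except NameError) → 'R' (try body, no exception) → 'B' (finally) → 'F' (after the try/except). Output: UKNRBF

Answer: UKNRBF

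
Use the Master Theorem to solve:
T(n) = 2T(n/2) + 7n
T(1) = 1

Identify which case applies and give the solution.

a=2, b=2, f(n)=7n. log_2(2) = 1. Since c=1 = 1, Case 2 applies: T(n) = Θ(n^log_b(a) · log n) = O(n log n).

Answer: O(n log n) - Case 2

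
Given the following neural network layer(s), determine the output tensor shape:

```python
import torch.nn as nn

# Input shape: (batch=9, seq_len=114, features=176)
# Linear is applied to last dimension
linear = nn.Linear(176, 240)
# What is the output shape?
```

Input: (9, 114, 176) -> Output: (9, 114, 240)

Answer: (9, 114, 240)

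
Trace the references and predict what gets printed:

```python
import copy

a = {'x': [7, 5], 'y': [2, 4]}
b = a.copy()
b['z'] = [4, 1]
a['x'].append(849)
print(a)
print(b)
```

Key concept: shallow copy of dict with mutable values.
Step by step:
`a = {'x': [7, 5], 'y': [2, 4]}` → a = {'x': [7, 5], 'y': [2, 4]}
`b = a.copy()` → b = {'x': [7, 5], 'y': [2, 4]}
`b['z'] = [4, 1]` → b = {'x': [7, 5], 'y': [2, 4], 'z': [4, 1]}
`a['x'].append(849)` → a = {'x': [7, 5, 849], 'y': [2, 4]}; b = {'x': [7, 5, 849], 'y': [2, 4], 'z': [4, 1]}
`print(a)` → prints {'x': [7, 5, 849], 'y': [2, 4]}
`print(b)` → prints {'x': [7, 5, 849], 'y': [2, 4], 'z': [4, 1]}

Answer:
{'x': [7, 5, 849], 'y': [2, 4]}
{'x': [7, 5, 849], 'y': [2, 4], 'z': [4, 1]}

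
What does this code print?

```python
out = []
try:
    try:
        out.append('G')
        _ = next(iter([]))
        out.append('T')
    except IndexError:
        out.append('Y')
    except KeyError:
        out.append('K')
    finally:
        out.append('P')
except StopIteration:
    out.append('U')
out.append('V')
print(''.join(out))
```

Execution trace: 'G' (try body) → 'P' (finally) → 'U' (outer except StopIteration) → 'V' (after the try/except). Output: GPUV

Answer: GPUV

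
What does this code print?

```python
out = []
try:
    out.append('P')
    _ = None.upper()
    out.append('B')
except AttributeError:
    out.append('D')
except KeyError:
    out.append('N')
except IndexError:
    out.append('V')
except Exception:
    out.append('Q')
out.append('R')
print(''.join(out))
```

Execution trace: 'P' (try body) → 'D' (except AttributeError) → 'R' (after the try/except). Output: PDR

Answer: PDR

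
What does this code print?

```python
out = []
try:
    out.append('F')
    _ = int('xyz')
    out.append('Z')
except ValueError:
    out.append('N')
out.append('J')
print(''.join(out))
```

Execution trace: 'F' (try body) → 'N' (except ValueError) → 'J' (after the try/except). Output: FNJ

Answer: FNJ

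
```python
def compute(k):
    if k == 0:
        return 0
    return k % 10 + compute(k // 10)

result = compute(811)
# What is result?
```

Sum of digits of 811: 1 + 1 + 8 = 10

Answer: 10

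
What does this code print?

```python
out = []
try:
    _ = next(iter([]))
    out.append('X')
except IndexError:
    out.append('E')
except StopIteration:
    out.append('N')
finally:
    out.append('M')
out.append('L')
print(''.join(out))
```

Execution trace: 'N' (except StopIteration) → 'M' (finally) → 'L' (after the try/except). Output: NML

Answer: NML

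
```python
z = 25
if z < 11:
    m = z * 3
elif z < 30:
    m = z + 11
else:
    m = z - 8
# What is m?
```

Trace:
`z = 25` → z = 25
`if z < 11: ...` → z < 11 is False, z < 30 is True → m = 36
So m = 36

Answer: 36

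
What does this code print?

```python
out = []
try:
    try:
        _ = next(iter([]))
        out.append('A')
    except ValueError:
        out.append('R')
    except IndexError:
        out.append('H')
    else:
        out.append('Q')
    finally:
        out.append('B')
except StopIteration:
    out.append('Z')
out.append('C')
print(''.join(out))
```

Execution trace: 'B' (finally) → 'Z' (outer except StopIteration) → 'C' (after the try/except). Output: BZC

Answer: BZC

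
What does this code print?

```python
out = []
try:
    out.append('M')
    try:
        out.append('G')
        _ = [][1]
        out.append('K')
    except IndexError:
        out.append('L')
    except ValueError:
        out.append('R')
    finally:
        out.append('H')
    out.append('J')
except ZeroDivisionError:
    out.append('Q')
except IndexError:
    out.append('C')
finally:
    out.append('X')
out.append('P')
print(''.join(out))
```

Execution trace: 'M' (try body) → 'G' (inner try body) → 'L' (inner except IndexError) → 'H' (inner finally) → 'J' (try body, no exception) → 'X' (finally) → 'P' (after the try/except). Output: MGLHJXP

Answer: MGLHJXP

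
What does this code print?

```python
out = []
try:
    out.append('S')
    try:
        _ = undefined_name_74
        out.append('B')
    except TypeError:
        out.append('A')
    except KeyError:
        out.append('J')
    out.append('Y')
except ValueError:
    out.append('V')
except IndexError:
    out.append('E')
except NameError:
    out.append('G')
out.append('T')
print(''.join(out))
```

Execution trace: 'S' (try body) → 'G' (except NameError) → 'T' (after the try/except). Output: SGT

Answer: SGT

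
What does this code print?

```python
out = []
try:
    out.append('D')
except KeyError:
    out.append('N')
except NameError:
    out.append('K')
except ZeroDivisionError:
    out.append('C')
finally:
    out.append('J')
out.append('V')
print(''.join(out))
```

Execution trace: 'D' (try body, no exception) → 'J' (finally) → 'V' (after the try/except). Output: DJV

Answer: DJV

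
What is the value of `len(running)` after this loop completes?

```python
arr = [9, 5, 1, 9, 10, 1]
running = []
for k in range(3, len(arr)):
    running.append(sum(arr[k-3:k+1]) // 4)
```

Number of 4-element averages
`running` takes the values: [] → [6] → [6, 6] → [6, 6, 5]
So `len(running)` = 3

Answer: 3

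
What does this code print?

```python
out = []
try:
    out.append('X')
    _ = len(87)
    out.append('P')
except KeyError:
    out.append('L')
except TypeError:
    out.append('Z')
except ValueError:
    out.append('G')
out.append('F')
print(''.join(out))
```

Execution trace: 'X' (try body) → 'Z' (except TypeError) → 'F' (after the try/except). Output: XZF

Answer: XZF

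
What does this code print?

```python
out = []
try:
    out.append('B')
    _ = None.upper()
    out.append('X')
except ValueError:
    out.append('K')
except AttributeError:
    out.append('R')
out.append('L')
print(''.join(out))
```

Execution trace: 'B' (try body) → 'R' (except AttributeError) → 'L' (after the try/except). Output: BRL

Answer: BRL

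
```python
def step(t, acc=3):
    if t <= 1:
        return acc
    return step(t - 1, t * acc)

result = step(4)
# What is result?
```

Accumulator trace (n, acc): (4, 3) -> (3, 12) -> (2, 36) -> (1, 72) -> return 72

Answer: 72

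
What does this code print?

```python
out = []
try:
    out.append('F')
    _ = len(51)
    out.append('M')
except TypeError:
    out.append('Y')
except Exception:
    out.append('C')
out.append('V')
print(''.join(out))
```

Execution trace: 'F' (try body) → 'Y' (except TypeError) → 'V' (after the try/except). Output: FYV

Answer: FYV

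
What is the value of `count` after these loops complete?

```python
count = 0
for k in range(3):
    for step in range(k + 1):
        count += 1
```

Triangle: 1 + 2 + ... + 3
`count` takes the values: 0 → 1 → 2 → 3 → 4 → 5 → 6

Answer: 6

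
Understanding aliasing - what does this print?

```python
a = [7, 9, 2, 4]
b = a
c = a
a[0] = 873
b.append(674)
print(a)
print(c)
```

Key concept: multiple aliases.
Step by step:
`a = [7, 9, 2, 4]` → a = [7, 9, 2, 4]
`b = a` → b = [7, 9, 2, 4] (same object as a)
`c = a` → c = [7, 9, 2, 4] (same object as a, b)
`a[0] = 873` → a = [873, 9, 2, 4] (same object as b, c); b = [873, 9, 2, 4] (same object as a, c); c = [873, 9, 2, 4] (same object as a, b)
`b.append(674)` → a = [873, 9, 2, 4, 674] (same object as b, c); b = [873, 9, 2, 4, 674] (same object as a, c); c = [873, 9, 2, 4, 674] (same object as a, b)
`print(a)` → prints [873, 9, 2, 4, 674]
`print(c)` → prints [873, 9, 2, 4, 674]

Answer:
[873, 9, 2, 4, 674]
[873, 9, 2, 4, 674]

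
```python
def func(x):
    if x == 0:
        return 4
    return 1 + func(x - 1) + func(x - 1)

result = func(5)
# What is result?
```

func(x) = 1 + 2·func(x-1), func(0)=4. Closed form: (4+1)·2^5 - 1 = 159.

Answer: 159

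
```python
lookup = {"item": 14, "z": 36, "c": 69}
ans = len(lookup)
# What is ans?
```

Trace:
`lookup = {"item": 14, "z": 36, "c": 69}` → lookup = {'item': 14, 'z': 36, 'c': 69}
`ans = len(lookup)` → ans = 3
So ans = 3

Answer: 3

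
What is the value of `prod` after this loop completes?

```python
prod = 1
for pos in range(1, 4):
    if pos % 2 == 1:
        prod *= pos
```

Product of odd numbers 1 to 3
`prod` takes the values: 1 → 3

Answer: 3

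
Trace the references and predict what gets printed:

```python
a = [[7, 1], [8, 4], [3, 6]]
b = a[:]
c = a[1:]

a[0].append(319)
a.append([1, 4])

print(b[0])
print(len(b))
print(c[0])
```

Key concept: slice with nested mutation.
Step by step:
`a = [[7, 1], [8, 4], [3, 6]]` → a = [[7, 1], [8, 4], [3, 6]]
`b = a[:]` → b = [[7, 1], [8, 4], [3, 6]]
`c = a[1:]` → c = [[8, 4], [3, 6]]
`a[0].append(319)` → a = [[7, 1, 319], [8, 4], [3, 6]]; b = [[7, 1, 319], [8, 4], [3, 6]]
`a.append([1, 4])` → a = [[7, 1, 319], [8, 4], [3, 6], [1, 4]]
`print(b[0])` → prints [7, 1, 319]
`print(len(b))` → prints 3
`print(c[0])` → prints [8, 4]

Answer:
[7, 1, 319]
3
[8, 4]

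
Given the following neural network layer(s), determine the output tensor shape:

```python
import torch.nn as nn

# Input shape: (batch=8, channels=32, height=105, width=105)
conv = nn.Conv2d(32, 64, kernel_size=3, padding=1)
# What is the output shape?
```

Input: (8, 32, 105, 105) -> Output: (8, 64, 105, 105)

Answer: (8, 64, 105, 105)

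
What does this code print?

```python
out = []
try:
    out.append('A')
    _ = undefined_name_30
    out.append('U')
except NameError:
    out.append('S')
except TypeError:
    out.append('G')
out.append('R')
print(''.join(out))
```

Execution trace: 'A' (try body) → 'S' (except NameError) → 'R' (after the try/except). Output: ASR

Answer: ASR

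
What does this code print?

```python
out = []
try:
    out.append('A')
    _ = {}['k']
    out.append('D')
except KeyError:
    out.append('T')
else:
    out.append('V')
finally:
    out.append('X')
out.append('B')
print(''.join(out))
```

Execution trace: 'A' (try body) → 'T' (except KeyError) → 'X' (finally) → 'B' (after the try/except). Output: ATXB

Answer: ATXB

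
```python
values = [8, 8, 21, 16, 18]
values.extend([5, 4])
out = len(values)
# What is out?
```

Trace:
`values = [8, 8, 21, 16, 18]` → values = [8, 8, 21, 16, 18]
`values.extend([5, 4])` → values = [8, 8, 21, 16, 18, 5, 4]
`out = len(values)` → out = 7
So out = 7

Answer: 7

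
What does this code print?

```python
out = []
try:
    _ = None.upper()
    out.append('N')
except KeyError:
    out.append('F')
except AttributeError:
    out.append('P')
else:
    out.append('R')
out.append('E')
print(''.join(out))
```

Execution trace: 'P' (except AttributeError) → 'E' (after the try/except). Output: PE

Answer: PE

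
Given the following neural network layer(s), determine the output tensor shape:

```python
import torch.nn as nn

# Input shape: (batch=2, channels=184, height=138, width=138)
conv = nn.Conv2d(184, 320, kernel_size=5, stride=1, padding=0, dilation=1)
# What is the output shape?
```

Input: (2, 184, 138, 138) -> Output: (2, 320, 134, 134)

Answer: (2, 320, 134, 134)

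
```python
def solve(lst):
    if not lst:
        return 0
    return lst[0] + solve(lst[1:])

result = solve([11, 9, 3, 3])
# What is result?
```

11 + 9 + 3 + 3 + 0 = 26

Answer: 26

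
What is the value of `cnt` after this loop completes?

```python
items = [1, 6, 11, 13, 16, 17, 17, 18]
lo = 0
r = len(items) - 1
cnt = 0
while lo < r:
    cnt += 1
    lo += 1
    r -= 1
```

Iterations until pointers meet (list length 8)
`cnt` takes the values: 0 → 1 → 2 → 3 → 4

Answer: 4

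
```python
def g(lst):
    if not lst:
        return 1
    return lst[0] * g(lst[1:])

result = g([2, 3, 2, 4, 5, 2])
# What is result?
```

Product over [2, 3, 2, 4, 5, 2] = 2 * 3 * 2 * 4 * 5 * 2 = 480

Answer: 480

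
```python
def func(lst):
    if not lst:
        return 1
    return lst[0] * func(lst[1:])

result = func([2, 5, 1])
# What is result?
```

Product over [2, 5, 1] = 2 * 5 * 1 = 10

Answer: 10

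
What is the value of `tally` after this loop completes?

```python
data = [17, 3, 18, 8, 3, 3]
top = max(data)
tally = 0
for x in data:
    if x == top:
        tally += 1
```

Count of max value 18 in [17, 3, 18, 8, 3, 3]
`tally` takes the values: 0 → 1

Answer: 1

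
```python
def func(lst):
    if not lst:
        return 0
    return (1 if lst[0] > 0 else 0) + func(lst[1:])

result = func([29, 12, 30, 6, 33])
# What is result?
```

Count of positive elements in [29, 12, 30, 6, 33] = 5

Answer: 5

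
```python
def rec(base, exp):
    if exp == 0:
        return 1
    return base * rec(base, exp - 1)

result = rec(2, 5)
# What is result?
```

rec(2, 5) = 2 * 2 * 2 * 2 * 2 = 32

Answer: 32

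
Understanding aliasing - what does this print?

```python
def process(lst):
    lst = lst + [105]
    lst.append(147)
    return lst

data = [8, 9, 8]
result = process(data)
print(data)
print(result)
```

Key concept: rebinding parameter vs mutation.
Step by step:
`data = [8, 9, 8]` → data = [8, 9, 8]
`result = process(data)` → result = [8, 9, 8, 105, 147]
`print(data)` → prints [8, 9, 8]
`print(result)` → prints [8, 9, 8, 105, 147]

Answer:
[8, 9, 8]
[8, 9, 8, 105, 147]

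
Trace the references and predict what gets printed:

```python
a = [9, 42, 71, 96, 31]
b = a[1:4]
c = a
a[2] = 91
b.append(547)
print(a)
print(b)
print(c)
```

Key concept: slice vs alias.
Step by step:
`a = [9, 42, 71, 96, 31]` → a = [9, 42, 71, 96, 31]
`b = a[1:4]` → b = [42, 71, 96]
`c = a` → c = [9, 42, 71, 96, 31] (same object as a)
`a[2] = 91` → a = [9, 42, 91, 96, 31] (same object as c); c = [9, 42, 91, 96, 31] (same object as a)
`b.append(547)` → b = [42, 71, 96, 547]
`print(a)` → prints [9, 42, 91, 96, 31]
`print(b)` → prints [42, 71, 96, 547]
`print(c)` → prints [9, 42, 91, 96, 31]

Answer:
[9, 42, 91, 96, 31]
[42, 71, 96, 547]
[9, 42, 91, 96, 31]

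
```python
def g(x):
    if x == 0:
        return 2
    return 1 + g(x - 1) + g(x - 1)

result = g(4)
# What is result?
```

g(x) = 1 + 2·g(x-1), g(0)=2. Closed form: (2+1)·2^4 - 1 = 47.

Answer: 47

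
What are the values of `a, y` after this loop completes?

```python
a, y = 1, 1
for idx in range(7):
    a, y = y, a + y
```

Fibonacci: after 7 iterations
`a, y` takes the values: (1, 1) → (1, 2) → (2, 3) → (3, 5) → (5, 8) → (8, 13) → (13, 21) → (21, 34)

Answer: 21, 34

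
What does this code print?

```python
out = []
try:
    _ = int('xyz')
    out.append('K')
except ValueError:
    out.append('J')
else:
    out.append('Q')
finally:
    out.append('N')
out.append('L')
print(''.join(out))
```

Execution trace: 'J' (except ValueError) → 'N' (finally) → 'L' (after the try/except). Output: JNL

Answer: JNL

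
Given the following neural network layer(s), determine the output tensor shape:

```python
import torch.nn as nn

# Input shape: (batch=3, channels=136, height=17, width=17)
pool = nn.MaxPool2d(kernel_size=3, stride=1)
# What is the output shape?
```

Input: (3, 136, 17, 17) -> Output: (3, 136, 15, 15)

Answer: (3, 136, 15, 15)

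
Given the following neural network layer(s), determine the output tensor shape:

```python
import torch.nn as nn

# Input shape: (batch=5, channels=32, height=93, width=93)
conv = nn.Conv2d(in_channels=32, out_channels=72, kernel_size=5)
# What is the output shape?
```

Input: (5, 32, 93, 93) -> Output: (5, 72, 89, 89)

Answer: (5, 72, 89, 89)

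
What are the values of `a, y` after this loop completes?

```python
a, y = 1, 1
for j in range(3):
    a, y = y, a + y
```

Fibonacci: after 3 iterations
`a, y` takes the values: (1, 1) → (1, 2) → (2, 3) → (3, 5)

Answer: 3, 5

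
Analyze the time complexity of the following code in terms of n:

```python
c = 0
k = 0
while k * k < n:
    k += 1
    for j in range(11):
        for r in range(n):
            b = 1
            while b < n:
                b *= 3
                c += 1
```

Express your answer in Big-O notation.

Each loop level contributes: √n × 1 × n × log n. Multiplying the contributions gives O(n√n log n).

Answer: O(n√n log n)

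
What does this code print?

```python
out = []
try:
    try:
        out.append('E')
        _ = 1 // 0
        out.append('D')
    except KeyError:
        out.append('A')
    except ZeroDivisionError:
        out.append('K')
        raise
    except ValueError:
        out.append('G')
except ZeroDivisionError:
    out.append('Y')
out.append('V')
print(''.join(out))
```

Execution trace: 'E' (inner try body) → 'K' (inner except ZeroDivisionError) → 'Y' (outer except ZeroDivisionError) → 'V' (after the try/except). Output: EKYV

Answer: EKYV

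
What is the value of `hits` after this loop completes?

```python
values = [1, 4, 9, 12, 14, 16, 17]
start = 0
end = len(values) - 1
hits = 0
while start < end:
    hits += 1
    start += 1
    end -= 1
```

Iterations until pointers meet (list length 7)
`hits` takes the values: 0 → 1 → 2 → 3

Answer: 3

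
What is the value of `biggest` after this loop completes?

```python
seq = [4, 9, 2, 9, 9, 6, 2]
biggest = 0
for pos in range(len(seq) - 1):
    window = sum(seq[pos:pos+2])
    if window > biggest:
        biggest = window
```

Max sum of 2-element window in [4, 9, 2, 9, 9, 6, 2]
`biggest` takes the values: 0 → 13 → 18

Answer: 18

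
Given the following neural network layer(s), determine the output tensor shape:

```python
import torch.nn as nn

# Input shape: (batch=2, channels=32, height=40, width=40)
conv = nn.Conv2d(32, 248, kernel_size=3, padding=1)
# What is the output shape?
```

Input: (2, 32, 40, 40) -> Output: (2, 248, 40, 40)

Answer: (2, 248, 40, 40)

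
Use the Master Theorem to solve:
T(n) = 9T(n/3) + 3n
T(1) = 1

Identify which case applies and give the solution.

a=9, b=3, f(n)=3n. log_3(9) = 2. Since c=1 < 2, Case 1 applies: T(n) = Θ(n^log_b(a)) = O(n^2).

Answer: O(n^2) - Case 1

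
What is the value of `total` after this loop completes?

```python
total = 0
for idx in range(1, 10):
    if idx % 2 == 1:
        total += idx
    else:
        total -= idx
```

Add odd, subtract even
`total` takes the values: 0 → 1 → -1 → 2 → -2 → 3 → -3 → 4 → -4 → 5

Answer: 5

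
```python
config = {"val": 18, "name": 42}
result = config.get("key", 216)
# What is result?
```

Trace:
`config = {"val": 18, "name": 42}` → config = {'val': 18, 'name': 42}
`result = config.get("key", 216)` → result = 216
So result = 216

Answer: 216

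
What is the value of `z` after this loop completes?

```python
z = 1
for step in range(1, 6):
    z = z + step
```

Start at 1, add 1 through 5
`z` takes the values: 1 → 2 → 4 → 7 → 11 → 16

Answer: 16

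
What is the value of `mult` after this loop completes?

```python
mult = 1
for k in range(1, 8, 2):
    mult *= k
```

Product of 1, 3, 5, ... up to 7
`mult` takes the values: 1 → 3 → 15 → 105

Answer: 105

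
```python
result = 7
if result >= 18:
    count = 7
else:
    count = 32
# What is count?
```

Trace:
`result = 7` → result = 7
`if result >= 18: ...` → result >= 18 is False, take else branch → count = 32
So count = 32

Answer: 32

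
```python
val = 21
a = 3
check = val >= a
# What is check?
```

Trace:
`val = 21` → val = 21
`a = 3` → a = 3
`check = val >= a` → check = True
So check = True

Answer: True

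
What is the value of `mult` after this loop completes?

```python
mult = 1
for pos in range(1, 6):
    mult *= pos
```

5! = 120
`mult` takes the values: 1 → 2 → 6 → 24 → 120

Answer: 120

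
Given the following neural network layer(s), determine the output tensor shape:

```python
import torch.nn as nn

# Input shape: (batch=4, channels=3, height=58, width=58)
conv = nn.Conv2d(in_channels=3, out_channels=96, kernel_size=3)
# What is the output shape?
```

Input: (4, 3, 58, 58) -> Output: (4, 96, 56, 56)

Answer: (4, 96, 56, 56)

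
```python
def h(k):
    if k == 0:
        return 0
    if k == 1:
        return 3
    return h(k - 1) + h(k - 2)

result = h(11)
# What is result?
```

Build up from base cases: h(0)=0, h(1)=3, h(2)=3, h(3)=6, h(4)=9, h(5)=15, h(6)=24, ..., h(11)=267

Answer: 267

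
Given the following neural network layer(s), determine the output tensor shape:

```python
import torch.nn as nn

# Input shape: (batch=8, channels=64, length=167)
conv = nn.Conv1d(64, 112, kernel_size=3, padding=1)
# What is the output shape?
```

Input: (8, 64, 167) -> Output: (8, 112, 167)

Answer: (8, 112, 167)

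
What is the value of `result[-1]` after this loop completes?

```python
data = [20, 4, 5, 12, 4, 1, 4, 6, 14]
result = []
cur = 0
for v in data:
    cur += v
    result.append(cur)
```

Cumulative sum ends at 70
`result` takes the values: [] → [20] → [20, 24] → [20, 24, 29] → [20, 24, 29, 41] → [20, 24, 29, 41, 45] → [20, 24, 29, 41, 45, 46] → [20, 24, 29, 41, 45, 46, 50] → [20, 24, 29, 41, 45, 46, 50, 56] → [20, 24, 29, 41, 45, 46, 50, 56, 70]
So `result[-1]` = 70

Answer: 70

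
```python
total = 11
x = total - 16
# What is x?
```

Trace:
`total = 11` → total = 11
`x = total - 16` → x = -5
So x = -5

Answer: -5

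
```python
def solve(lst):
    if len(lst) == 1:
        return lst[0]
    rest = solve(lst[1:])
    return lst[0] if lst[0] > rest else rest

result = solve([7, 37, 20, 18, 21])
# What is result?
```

Recursive max over [7, 37, 20, 18, 21] = 37

Answer: 37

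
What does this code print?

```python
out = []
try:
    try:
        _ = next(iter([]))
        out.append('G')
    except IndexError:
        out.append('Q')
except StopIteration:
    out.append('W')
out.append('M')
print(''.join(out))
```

Execution trace: 'W' (outer except StopIteration) → 'M' (after the try/except). Output: WM

Answer: WM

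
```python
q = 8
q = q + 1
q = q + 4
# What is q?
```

Trace:
`q = 8` → q = 8
`q = q + 1` → q = 9
`q = q + 4` → q = 13
So q = 13

Answer: 13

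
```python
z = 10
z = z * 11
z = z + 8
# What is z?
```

Trace:
`z = 10` → z = 10
`z = z * 11` → z = 110
`z = z + 8` → z = 118
So z = 118

Answer: 118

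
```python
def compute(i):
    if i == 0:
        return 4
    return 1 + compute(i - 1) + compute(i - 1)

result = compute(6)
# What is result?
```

compute(i) = 1 + 2·compute(i-1), compute(0)=4. Closed form: (4+1)·2^6 - 1 = 319.

Answer: 319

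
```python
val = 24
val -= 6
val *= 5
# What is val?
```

Trace:
`val = 24` → val = 24
`val -= 6` → val = 18
`val *= 5` → val = 90
So val = 90

Answer: 90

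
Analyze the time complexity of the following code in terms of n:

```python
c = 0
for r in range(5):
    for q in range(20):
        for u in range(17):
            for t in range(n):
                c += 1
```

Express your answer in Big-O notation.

Each loop level contributes: 1 × 1 × 1 × n. Multiplying the contributions gives O(n).

Answer: O(n)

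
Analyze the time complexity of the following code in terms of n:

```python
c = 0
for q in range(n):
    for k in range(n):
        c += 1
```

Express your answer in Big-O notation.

Each loop level contributes: n × n. Multiplying the contributions gives O(n^2).

Answer: O(n^2)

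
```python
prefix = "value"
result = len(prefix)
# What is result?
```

Trace:
`prefix = "value"` → prefix = 'value'
`result = len(prefix)` → result = 5
So result = 5

Answer: 5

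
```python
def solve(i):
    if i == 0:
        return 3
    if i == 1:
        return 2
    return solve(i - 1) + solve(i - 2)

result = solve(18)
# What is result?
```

Build up from base cases: solve(0)=3, solve(1)=2, solve(2)=5, solve(3)=7, solve(4)=12, solve(5)=19, solve(6)=31, ..., solve(18)=9959

Answer: 9959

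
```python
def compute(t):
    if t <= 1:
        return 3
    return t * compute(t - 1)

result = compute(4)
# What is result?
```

compute(4) = 4 * 3 * 2 * 3 = 72

Answer: 72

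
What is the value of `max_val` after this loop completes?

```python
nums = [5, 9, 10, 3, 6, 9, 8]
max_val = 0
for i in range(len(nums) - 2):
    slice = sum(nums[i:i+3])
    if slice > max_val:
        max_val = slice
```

Max sum of 3-element window in [5, 9, 10, 3, 6, 9, 8]
`max_val` takes the values: 0 → 24

Answer: 24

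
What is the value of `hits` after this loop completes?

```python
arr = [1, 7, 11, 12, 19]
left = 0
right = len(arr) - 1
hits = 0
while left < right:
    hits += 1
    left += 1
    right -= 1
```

Iterations until pointers meet (list length 5)
`hits` takes the values: 0 → 1 → 2

Answer: 2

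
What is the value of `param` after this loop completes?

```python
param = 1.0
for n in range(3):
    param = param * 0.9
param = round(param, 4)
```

Exponential decay: 1.0 * 0.9^3
`param` takes the values: 1.0 → 0.9 → 0.81 → 0.729

Answer: 0.729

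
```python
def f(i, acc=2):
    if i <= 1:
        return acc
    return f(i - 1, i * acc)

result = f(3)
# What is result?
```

Accumulator trace (n, acc): (3, 2) -> (2, 6) -> (1, 12) -> return 12

Answer: 12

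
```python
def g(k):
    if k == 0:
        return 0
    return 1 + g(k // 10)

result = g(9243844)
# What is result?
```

Count of digits of 9243844: 7

Answer: 7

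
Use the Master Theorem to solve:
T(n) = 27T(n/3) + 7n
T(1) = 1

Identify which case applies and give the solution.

a=27, b=3, f(n)=7n. log_3(27) = 3. Since c=1 < 3, Case 1 applies: T(n) = Θ(n^log_b(a)) = O(n^3).

Answer: O(n^3) - Case 1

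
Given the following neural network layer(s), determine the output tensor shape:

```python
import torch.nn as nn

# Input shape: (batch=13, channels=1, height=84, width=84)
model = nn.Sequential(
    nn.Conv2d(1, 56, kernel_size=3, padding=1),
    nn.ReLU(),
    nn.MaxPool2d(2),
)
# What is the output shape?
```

Input: (13, 1, 84, 84) -> after Conv2d: (13, 56, 84, 84) -> after ReLU: (13, 56, 84, 84) -> Output: (13, 56, 42, 42)

Answer: (13, 56, 42, 42)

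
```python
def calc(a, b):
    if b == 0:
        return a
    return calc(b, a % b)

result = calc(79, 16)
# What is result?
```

calc(79, 16) -> calc(16, 15) -> calc(15, 1) -> calc(1, 0) -> 1

Answer: 1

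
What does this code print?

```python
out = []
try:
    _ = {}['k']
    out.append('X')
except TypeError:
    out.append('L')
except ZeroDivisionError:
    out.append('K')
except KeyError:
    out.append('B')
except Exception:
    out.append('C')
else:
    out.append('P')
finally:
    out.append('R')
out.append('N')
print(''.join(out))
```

Execution trace: 'B' (except KeyError) → 'R' (finally) → 'N' (after the try/except). Output: BRN

Answer: BRN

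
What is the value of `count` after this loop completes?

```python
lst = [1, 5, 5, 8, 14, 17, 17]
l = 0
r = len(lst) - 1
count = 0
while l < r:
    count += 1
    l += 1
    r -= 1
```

Iterations until pointers meet (list length 7)
`count` takes the values: 0 → 1 → 2 → 3

Answer: 3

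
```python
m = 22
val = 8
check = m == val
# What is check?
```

Trace:
`m = 22` → m = 22
`val = 8` → val = 8
`check = m == val` → check = False
So check = False

Answer: False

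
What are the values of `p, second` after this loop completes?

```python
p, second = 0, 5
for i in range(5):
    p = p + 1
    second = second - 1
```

p goes 0→5, second goes 5→0
`p, second` takes the values: (0, 5) → (1, 5) → (1, 4) → (2, 4) → (2, 3) → (3, 3) → (3, 2) → (4, 2) → (4, 1) → (5, 1) → (5, 0)

Answer: 5, 0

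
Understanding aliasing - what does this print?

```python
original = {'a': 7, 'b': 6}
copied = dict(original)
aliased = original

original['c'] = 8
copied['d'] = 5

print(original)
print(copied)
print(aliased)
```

Key concept: dict() creates copy, assignment creates alias.
Step by step:
`original = {'a': 7, 'b': 6}` → original = {'a': 7, 'b': 6}
`copied = dict(original)` → copied = {'a': 7, 'b': 6}
`aliased = original` → aliased = {'a': 7, 'b': 6} (same object as original)
`original['c'] = 8` → original = {'a': 7, 'b': 6, 'c': 8} (same object as aliased); aliased = {'a': 7, 'b': 6, 'c': 8} (same object as original)
`copied['d'] = 5` → copied = {'a': 7, 'b': 6, 'd': 5}
`print(original)` → prints {'a': 7, 'b': 6, 'c': 8}
`print(copied)` → prints {'a': 7, 'b': 6, 'd': 5}
`print(aliased)` → prints {'a': 7, 'b': 6, 'c': 8}

Answer:
{'a': 7, 'b': 6, 'c': 8}
{'a': 7, 'b': 6, 'd': 5}
{'a': 7, 'b': 6, 'c': 8}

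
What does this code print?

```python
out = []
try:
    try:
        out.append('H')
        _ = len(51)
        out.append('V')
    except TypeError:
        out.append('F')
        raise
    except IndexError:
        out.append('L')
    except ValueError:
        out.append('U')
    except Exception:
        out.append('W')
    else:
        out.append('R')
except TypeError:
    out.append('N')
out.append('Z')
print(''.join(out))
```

Execution trace: 'H' (try body) → 'F' (except TypeError) → 'N' (outer except TypeError) → 'Z' (after the try/except). Output: HFNZ

Answer: HFNZ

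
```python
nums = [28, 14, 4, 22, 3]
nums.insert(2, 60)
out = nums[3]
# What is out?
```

Trace:
`nums = [28, 14, 4, 22, 3]` → nums = [28, 14, 4, 22, 3]
`nums.insert(2, 60)` → nums = [28, 14, 60, 4, 22, 3]
`out = nums[3]` → out = 4
So out = 4

Answer: 4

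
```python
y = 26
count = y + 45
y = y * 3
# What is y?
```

Trace:
`y = 26` → y = 26
`count = y + 45` → count = 71
`y = y * 3` → y = 78
So y = 78

Answer: 78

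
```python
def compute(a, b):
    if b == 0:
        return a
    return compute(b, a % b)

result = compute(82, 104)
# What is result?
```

compute(82, 104) -> compute(104, 82) -> compute(82, 22) -> compute(22, 16) -> compute(16, 6) -> compute(6, 4) -> compute(4, 2) -> compute(2, 0) -> 2

Answer: 2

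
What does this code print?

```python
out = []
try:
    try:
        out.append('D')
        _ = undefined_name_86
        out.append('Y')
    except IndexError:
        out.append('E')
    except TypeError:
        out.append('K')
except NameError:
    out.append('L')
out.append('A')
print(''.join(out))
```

Execution trace: 'D' (try body) → 'L' (outer except NameError) → 'A' (after the try/except). Output: DLA

Answer: DLA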